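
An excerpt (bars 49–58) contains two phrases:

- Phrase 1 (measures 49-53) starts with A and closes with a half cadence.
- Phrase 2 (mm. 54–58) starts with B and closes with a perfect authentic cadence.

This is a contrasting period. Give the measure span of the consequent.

measures 54–58

The phrase ending with the weaker cadence (half cadence) is the antecedent; the one ending more conclusively (perfect authentic cadence) is the consequent. The consequent is measures 54–58.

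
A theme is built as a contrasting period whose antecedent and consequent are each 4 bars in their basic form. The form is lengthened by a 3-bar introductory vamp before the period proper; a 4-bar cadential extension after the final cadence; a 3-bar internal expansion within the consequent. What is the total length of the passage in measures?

Basic contrasting period: 4 + 4 = 8 bars.
8 (basic form) + 3 (introduction) + 4 (cadential extension) + 3 (internal expansion) = 18.

18 measures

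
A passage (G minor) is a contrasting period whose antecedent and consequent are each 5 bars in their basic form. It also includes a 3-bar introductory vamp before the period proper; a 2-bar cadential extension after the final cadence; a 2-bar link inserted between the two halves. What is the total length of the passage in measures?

17 measures

Basic contrasting period: 5 + 5 = 10 bars.
10 (basic form) + 3 (introduction) + 2 (cadential extension) + 2 (link) = 17.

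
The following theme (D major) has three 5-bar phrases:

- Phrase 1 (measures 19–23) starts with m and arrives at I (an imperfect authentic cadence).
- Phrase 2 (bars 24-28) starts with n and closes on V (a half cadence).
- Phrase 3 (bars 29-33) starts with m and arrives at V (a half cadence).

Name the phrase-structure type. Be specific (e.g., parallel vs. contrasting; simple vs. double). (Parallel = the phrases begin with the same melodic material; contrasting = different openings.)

The final phrase closes with a half cadence, which is not stronger than the preceding half cadence; the 3 phrases lack an overall antecedent–consequent design and so form a phrase group.

phrase group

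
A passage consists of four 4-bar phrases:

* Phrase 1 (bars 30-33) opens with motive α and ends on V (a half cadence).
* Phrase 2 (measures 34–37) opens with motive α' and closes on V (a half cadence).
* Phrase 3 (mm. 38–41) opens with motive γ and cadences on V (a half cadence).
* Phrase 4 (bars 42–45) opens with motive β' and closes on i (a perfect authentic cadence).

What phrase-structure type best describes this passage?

contrasting double period

Four phrases in two halves: the first half (mm. 30-37) ends with a half cadence, the second (measures 38–45) with a perfect authentic cadence — a large antecedent–consequent pair, i.e. a double period.
Phrase 3 begins with different material from phrase 1, making it contrasting.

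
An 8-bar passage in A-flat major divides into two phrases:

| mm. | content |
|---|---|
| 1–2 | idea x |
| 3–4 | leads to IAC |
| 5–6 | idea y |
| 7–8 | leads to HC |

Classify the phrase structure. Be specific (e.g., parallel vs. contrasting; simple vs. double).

The second phrase closes with a half cadence, which is not stronger than the first phrase's imperfect authentic cadence; without a weak→strong cadential pair there is no antecedent–consequent relationship, so this is a phrase group rather than a period.

phrase group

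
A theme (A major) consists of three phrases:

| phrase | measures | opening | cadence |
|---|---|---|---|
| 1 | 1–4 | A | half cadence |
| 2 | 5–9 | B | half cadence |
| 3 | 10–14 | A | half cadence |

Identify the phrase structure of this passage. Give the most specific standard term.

phrase group

The final phrase closes with a half cadence, which is not stronger than the preceding half cadence; the 3 phrases lack an overall antecedent–consequent design and so form a phrase group.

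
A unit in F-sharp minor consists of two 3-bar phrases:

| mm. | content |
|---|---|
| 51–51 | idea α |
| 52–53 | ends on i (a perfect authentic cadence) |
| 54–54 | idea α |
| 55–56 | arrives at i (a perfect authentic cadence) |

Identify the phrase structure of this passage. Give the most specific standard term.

repeated phrase

Both phrases have the same opening (α) and the same cadence (perfect authentic cadence): the second is a restatement, not a consequent, so this is a repeated phrase rather than a period.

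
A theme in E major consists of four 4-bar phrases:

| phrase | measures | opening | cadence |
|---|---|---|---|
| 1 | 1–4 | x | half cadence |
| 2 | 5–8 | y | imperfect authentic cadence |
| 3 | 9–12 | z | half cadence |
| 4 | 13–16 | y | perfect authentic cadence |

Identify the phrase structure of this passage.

contrasting double period

Four phrases in two halves: the first half (mm. 1-8) ends with an imperfect authentic cadence, the second (measures 9-16) with a perfect authentic cadence — a large antecedent–consequent pair, i.e. a double period.
Phrase 3 begins with different material from phrase 1, making it contrasting.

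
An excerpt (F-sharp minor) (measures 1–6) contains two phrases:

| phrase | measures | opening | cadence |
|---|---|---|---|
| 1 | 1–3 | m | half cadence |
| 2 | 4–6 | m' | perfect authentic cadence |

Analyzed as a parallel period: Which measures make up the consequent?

measures 4–6

The antecedent is the phrase ending with the weaker cadence (half cadence, phrase 1) and the consequent the one ending more conclusively (perfect authentic cadence, phrase 2); the consequent is bars 4–6.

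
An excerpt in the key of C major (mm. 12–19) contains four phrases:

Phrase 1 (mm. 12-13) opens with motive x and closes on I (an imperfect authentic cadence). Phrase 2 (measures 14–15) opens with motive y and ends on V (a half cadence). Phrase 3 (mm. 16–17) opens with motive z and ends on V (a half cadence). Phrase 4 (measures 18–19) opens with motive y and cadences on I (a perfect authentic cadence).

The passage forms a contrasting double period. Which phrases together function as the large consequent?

In a double period the first pair of phrases (ending half cadence) is the large antecedent and the second pair (ending perfect authentic cadence) is the large consequent; the consequent is phrases 3 and 4.

phrases 3 and 4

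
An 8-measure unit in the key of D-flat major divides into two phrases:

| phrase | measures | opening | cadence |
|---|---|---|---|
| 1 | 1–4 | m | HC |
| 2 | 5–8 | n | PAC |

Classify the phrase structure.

contrasting period

Phrase 1 ends with a half cadence (weaker) and phrase 2 with a perfect authentic cadence (stronger): antecedent + consequent = a period.
The two phrases open with different material (m / n), so the period is contrasting.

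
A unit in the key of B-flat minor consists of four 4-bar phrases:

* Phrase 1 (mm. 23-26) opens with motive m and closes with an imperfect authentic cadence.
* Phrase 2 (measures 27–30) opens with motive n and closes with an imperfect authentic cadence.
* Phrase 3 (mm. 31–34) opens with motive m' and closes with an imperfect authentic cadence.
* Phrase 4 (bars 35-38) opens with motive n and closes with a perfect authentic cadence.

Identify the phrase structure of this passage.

parallel double period

Four phrases in two halves: the first half (mm. 23–30) ends with an imperfect authentic cadence, the second (measures 31–38) with a perfect authentic cadence — a large antecedent–consequent pair, i.e. a double period.
Phrase 3 begins with the same material as phrase 1, making it parallel.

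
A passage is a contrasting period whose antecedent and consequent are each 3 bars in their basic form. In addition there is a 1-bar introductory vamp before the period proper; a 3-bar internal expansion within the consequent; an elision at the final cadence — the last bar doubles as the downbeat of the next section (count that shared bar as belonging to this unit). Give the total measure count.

Basic contrasting period: 3 + 3 = 6 bars.
6 (basic form) + 1 (introduction) + 3 (internal expansion) = 10.
The elision shares a bar with the next section but does not change this unit's count.

10 measures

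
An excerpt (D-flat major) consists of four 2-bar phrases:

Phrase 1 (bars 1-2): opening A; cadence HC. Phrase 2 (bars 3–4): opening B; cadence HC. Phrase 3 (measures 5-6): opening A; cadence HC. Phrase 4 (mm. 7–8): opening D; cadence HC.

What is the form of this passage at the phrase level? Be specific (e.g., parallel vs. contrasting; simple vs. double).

Phrase 4 ends with a half cadence, no stronger than phrase 2's half cadence, so the four phrases do not form a double period; nor do phrases 3–4 duplicate 1–2, so it is not a repeated period. With no phrase reaching a conclusive cadence, the passage is a phrase group.

phrase group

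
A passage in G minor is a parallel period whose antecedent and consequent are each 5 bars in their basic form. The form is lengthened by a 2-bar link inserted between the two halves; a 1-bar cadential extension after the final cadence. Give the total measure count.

13 measures

Basic parallel period: 5 + 5 = 10 bars.
10 (basic form) + 2 (link) + 1 (cadential extension) = 13.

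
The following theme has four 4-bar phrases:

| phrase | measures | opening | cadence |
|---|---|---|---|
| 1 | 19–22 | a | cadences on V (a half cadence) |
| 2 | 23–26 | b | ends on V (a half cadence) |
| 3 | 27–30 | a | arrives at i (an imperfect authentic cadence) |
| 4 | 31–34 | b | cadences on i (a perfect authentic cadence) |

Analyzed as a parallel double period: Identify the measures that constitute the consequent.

In a double period the four phrases pair into a large antecedent (phrases 1–2, ending half cadence) and a large consequent (phrases 3–4, ending perfect authentic cadence). The consequent spans bars 27–34.

measures 27–34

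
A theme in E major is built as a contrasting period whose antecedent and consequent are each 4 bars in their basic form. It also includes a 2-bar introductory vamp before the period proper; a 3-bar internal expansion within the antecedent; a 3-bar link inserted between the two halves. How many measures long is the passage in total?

Basic contrasting period: 4 + 4 = 8 bars.
8 (basic form) + 2 (introduction) + 3 (internal expansion) + 3 (link) = 16.

16 measures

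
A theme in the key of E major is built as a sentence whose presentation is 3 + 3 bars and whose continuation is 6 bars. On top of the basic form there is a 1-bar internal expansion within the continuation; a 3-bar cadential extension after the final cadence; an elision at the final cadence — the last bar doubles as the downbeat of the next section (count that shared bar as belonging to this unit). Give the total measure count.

Basic sentence: 3 + 3 + 6 = 12 bars.
12 (basic form) + 1 (internal expansion) + 3 (cadential extension) = 16.
The elision shares a bar with the next section but does not change this unit's count.

16 measures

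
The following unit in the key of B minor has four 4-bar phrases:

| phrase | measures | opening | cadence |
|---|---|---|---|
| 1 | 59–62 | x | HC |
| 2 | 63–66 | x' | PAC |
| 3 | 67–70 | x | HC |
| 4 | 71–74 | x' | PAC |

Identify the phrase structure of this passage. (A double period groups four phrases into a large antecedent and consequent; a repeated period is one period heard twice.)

The cadence pattern HC–PAC–HC–PAC is weak–strong twice, and phrases 3–4 restate phrases 1–2: a period heard twice, not a double period (which would end weakly at phrase 2).

repeated period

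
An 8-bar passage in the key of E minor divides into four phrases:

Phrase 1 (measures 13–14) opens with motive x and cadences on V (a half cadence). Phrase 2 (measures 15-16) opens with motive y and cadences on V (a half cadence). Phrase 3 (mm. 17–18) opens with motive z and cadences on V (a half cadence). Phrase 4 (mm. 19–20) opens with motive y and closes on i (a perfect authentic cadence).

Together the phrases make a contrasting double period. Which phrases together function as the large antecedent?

phrases 1 and 2

In a double period the first pair of phrases (ending half cadence) is the large antecedent and the second pair (ending perfect authentic cadence) is the large consequent; the antecedent is phrases 1 and 2.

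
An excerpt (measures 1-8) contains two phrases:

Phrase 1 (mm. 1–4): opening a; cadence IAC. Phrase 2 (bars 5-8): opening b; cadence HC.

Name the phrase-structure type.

phrase group

The second phrase closes with a half cadence, which is not stronger than the first phrase's imperfect authentic cadence; without a weak→strong cadential pair there is no antecedent–consequent relationship, so this is a phrase group rather than a period.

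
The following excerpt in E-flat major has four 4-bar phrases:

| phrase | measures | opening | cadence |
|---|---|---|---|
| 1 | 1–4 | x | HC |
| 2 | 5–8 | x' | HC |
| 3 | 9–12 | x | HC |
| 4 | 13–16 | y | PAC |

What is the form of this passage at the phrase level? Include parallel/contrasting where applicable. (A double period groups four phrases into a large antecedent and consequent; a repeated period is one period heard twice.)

parallel double period

Four phrases in two halves: the first half (bars 1-8) ends with a half cadence, the second (measures 9–16) with a perfect authentic cadence — a large antecedent–consequent pair, i.e. a double period.
Phrase 3 begins with the same material as phrase 1, making it parallel.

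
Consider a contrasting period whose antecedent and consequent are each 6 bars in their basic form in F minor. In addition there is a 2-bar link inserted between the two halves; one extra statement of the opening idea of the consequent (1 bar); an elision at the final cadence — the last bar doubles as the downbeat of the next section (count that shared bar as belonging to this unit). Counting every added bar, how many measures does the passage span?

Basic contrasting period: 6 + 6 = 12 bars.
12 (basic form) + 2 (link) + 1 (extra statement) = 15.
The elision shares a bar with the next section but does not change this unit's count.

15 measures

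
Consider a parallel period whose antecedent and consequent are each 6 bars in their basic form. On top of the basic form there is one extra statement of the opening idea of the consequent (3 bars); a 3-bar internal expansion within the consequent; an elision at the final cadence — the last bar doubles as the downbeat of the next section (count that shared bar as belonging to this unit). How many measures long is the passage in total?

Basic parallel period: 6 + 6 = 12 bars.
12 (basic form) + 3 (extra statement) + 3 (internal expansion) = 18.
The elision shares a bar with the next section but does not change this unit's count.

18 measures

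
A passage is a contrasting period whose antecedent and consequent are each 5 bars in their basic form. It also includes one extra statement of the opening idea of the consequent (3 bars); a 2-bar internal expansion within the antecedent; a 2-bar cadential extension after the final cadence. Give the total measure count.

17 measures

Basic contrasting period: 5 + 5 = 10 bars.
10 (basic form) + 3 (extra statement) + 2 (internal expansion) + 2 (cadential extension) = 17.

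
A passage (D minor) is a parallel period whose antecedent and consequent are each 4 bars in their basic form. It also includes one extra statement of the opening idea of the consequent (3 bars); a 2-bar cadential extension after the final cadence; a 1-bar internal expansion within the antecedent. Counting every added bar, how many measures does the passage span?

Basic parallel period: 4 + 4 = 8 bars.
8 (basic form) + 3 (extra statement) + 2 (cadential extension) + 1 (internal expansion) = 14.

14 measures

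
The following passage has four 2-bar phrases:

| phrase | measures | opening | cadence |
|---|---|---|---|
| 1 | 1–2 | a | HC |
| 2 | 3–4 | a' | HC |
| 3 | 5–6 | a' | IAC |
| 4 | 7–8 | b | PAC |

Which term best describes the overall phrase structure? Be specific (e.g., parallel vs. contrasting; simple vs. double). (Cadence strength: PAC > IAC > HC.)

Four phrases in two halves: the first half (measures 1-4) ends with a half cadence, the second (mm. 5-8) with a perfect authentic cadence — a large antecedent–consequent pair, i.e. a double period.
Phrase 3 begins with the same material as phrase 1, making it parallel.

parallel double period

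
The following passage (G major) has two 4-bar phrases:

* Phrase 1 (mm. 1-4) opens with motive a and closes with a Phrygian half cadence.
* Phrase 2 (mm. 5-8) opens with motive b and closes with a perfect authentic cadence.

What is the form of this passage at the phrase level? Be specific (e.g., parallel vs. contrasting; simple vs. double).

Phrase 1 ends with a Phrygian half cadence (weaker) and phrase 2 with a perfect authentic cadence (stronger): antecedent + consequent = a period.
The two phrases open with different material (a / b), so the period is contrasting.

contrasting period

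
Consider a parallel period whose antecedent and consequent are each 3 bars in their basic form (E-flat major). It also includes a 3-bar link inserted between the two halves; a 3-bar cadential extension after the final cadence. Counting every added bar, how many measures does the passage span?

Basic parallel period: 3 + 3 = 6 bars.
6 (basic form) + 3 (link) + 3 (cadential extension) = 12.

12 measures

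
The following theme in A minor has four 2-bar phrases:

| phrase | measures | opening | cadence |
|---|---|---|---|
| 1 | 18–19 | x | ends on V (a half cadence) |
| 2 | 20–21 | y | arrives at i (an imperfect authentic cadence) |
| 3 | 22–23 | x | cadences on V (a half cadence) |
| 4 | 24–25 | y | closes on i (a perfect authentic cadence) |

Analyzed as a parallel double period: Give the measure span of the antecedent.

In a double period the four phrases pair into a large antecedent (phrases 1–2, ending imperfect authentic cadence) and a large consequent (phrases 3–4, ending perfect authentic cadence). The antecedent spans mm. 18-21.

measures 18–21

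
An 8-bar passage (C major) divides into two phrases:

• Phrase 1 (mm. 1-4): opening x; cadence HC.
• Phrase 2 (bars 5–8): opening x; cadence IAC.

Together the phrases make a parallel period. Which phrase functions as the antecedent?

phrase 1

The phrase ending with the weaker cadence (half cadence) is the antecedent; the one ending more conclusively (imperfect authentic cadence) is the consequent. The antecedent is phrase 1.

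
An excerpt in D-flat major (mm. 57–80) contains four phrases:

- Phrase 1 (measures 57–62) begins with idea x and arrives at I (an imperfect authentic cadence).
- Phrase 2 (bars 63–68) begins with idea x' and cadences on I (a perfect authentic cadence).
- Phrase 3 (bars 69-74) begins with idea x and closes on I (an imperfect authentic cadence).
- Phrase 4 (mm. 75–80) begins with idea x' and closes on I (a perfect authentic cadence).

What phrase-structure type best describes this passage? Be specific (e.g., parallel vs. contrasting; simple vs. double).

repeated period

The cadence pattern IAC–PAC–IAC–PAC is weak–strong twice, and phrases 3–4 restate phrases 1–2: a period heard twice, not a double period (which would end weakly at phrase 2).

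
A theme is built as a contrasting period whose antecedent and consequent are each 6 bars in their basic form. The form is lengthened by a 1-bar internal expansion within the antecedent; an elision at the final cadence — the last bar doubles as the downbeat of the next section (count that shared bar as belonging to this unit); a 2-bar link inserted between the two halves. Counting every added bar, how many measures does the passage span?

15 measures

Basic contrasting period: 6 + 6 = 12 bars.
12 (basic form) + 1 (internal expansion) + 2 (link) = 15.
The elision shares a bar with the next section but does not change this unit's count.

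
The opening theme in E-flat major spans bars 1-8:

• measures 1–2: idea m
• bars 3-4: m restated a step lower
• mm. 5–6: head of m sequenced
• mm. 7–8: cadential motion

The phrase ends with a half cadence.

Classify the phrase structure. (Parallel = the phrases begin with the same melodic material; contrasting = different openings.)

sentence

Basic idea (measures 1–2) + its repetition (measures 3–4) form the presentation; fragmentation and cadence (bars 5–8) form the continuation — the 8-bar whole is a sentence.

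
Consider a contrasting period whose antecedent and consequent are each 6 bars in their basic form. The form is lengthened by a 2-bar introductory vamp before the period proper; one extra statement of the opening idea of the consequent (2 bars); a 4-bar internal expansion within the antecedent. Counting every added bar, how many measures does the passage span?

Basic contrasting period: 6 + 6 = 12 bars.
12 (basic form) + 2 (introduction) + 2 (extra statement) + 4 (internal expansion) = 20.

20 measures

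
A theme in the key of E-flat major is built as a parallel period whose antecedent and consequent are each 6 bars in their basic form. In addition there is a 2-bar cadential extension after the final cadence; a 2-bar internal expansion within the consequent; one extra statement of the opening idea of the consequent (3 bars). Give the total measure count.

19 measures

Basic parallel period: 6 + 6 = 12 bars.
12 (basic form) + 2 (cadential extension) + 2 (internal expansion) + 3 (extra statement) = 19.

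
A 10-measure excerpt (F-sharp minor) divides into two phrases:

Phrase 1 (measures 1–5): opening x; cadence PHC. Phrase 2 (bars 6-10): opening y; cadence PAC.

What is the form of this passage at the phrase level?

contrasting period

Phrase 1 ends with a Phrygian half cadence (weaker) and phrase 2 with a perfect authentic cadence (stronger): antecedent + consequent = a period.
The two phrases open with different material (x / y), so the period is contrasting.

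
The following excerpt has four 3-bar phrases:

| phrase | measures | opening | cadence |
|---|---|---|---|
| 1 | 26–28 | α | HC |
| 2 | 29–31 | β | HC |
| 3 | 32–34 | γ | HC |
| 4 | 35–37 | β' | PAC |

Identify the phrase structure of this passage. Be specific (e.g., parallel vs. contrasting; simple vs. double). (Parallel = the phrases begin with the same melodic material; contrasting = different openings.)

contrasting double period

Four phrases in two halves: the first half (bars 26-31) ends with a half cadence, the second (mm. 32–37) with a perfect authentic cadence — a large antecedent–consequent pair, i.e. a double period.
Phrase 3 begins with different material from phrase 1, making it contrasting.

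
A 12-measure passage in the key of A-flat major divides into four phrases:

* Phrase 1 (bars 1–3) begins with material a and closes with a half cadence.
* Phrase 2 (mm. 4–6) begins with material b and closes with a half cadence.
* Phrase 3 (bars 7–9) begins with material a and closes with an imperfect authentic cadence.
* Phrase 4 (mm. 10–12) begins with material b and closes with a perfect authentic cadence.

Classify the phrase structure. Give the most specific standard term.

Four phrases in two halves: the first half (bars 1–6) ends with a half cadence, the second (mm. 7–12) with a perfect authentic cadence — a large antecedent–consequent pair, i.e. a double period.
Phrase 3 begins with the same material as phrase 1, making it parallel.

parallel double period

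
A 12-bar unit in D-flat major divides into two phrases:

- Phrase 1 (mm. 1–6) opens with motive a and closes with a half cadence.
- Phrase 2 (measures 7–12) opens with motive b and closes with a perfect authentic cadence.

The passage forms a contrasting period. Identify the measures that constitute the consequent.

The antecedent is the phrase ending with the weaker cadence (half cadence, phrase 1) and the consequent the one ending more conclusively (perfect authentic cadence, phrase 2); the consequent is mm. 7–12.

measures 7–12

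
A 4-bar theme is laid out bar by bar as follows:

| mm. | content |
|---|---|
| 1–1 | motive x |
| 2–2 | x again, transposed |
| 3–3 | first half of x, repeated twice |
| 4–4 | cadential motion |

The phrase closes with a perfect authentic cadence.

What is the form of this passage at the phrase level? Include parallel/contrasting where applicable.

sentence

Basic idea (m. 1) + its repetition (m. 2) form the presentation; fragmentation and cadence (mm. 3–4) form the continuation — the 4-bar whole is a sentence.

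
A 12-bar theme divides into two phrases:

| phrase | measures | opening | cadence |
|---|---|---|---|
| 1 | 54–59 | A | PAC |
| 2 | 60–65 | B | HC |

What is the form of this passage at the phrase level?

The second phrase closes with a half cadence, which is not stronger than the first phrase's perfect authentic cadence; without a weak→strong cadential pair there is no antecedent–consequent relationship, so this is a phrase group rather than a period.

phrase group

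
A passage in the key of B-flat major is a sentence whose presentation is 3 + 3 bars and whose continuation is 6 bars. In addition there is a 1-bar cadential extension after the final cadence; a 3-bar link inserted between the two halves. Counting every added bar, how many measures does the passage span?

16 measures

Basic sentence: 3 + 3 + 6 = 12 bars.
12 (basic form) + 1 (cadential extension) + 3 (link) = 16.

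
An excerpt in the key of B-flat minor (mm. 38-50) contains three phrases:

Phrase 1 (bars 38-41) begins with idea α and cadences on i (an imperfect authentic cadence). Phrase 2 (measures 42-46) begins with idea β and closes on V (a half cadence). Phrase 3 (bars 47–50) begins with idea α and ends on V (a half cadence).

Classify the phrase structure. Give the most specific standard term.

phrase group

The final phrase closes with a half cadence, which is not stronger than the preceding half cadence; the 3 phrases lack an overall antecedent–consequent design and so form a phrase group.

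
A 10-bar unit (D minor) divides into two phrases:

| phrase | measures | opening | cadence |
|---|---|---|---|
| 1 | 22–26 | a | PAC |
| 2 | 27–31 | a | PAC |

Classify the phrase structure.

repeated phrase

Both phrases have the same opening (a) and the same cadence (perfect authentic cadence): the second is a restatement, not a consequent, so this is a repeated phrase rather than a period.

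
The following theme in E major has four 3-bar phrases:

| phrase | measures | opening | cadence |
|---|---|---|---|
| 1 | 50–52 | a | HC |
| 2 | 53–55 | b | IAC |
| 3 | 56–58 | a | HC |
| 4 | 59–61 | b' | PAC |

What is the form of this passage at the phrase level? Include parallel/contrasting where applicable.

parallel double period

Four phrases in two halves: the first half (measures 50–55) ends with an imperfect authentic cadence, the second (measures 56–61) with a perfect authentic cadence — a large antecedent–consequent pair, i.e. a double period.
Phrase 3 begins with the same material as phrase 1, making it parallel.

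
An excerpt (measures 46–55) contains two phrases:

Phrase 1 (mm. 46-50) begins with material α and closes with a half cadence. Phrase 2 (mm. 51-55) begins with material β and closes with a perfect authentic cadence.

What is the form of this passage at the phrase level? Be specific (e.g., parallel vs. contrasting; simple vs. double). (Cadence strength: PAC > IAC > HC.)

Phrase 1 ends with a half cadence (weaker) and phrase 2 with a perfect authentic cadence (stronger): antecedent + consequent = a period.
The two phrases open with different material (α / β), so the period is contrasting.

contrasting period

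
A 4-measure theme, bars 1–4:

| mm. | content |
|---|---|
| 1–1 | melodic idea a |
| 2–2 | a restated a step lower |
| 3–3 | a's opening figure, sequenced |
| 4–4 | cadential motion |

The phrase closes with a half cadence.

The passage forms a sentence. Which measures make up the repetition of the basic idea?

measures 2–2

The presentation of a sentence is the basic idea (measure 1) plus its repetition (bar 2); the repetition of the basic idea is therefore bar 2.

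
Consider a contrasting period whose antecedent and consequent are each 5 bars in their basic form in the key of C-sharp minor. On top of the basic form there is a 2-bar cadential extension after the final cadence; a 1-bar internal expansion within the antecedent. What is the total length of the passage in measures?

13 measures

Basic contrasting period: 5 + 5 = 10 bars.
10 (basic form) + 2 (cadential extension) + 1 (internal expansion) = 13.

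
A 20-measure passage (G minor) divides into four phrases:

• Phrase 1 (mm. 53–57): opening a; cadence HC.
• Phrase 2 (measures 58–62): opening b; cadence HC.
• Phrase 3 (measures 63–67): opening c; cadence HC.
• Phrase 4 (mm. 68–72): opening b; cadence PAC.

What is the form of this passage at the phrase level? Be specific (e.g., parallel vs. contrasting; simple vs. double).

Four phrases in two halves: the first half (mm. 53-62) ends with a half cadence, the second (measures 63-72) with a perfect authentic cadence — a large antecedent–consequent pair, i.e. a double period.
Phrase 3 begins with different material from phrase 1, making it contrasting.

contrasting double period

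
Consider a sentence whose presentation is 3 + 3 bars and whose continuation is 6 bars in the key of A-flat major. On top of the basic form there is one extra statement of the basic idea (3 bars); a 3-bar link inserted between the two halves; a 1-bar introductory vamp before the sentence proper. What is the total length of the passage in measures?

Basic sentence: 3 + 3 + 6 = 12 bars.
12 (basic form) + 3 (extra statement) + 3 (link) + 1 (introduction) = 19.

19 measures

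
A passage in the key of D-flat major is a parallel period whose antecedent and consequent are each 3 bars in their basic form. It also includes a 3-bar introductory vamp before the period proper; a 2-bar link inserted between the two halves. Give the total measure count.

Basic parallel period: 3 + 3 = 6 bars.
6 (basic form) + 3 (introduction) + 2 (link) = 11.

11 measures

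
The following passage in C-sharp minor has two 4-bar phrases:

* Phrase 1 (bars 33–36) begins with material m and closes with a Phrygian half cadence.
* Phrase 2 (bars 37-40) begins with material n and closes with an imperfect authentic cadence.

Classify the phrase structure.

Phrase 1 ends with a Phrygian half cadence (weaker) and phrase 2 with an imperfect authentic cadence (stronger): antecedent + consequent = a period.
The two phrases open with different material (m / n), so the period is contrasting.

contrasting period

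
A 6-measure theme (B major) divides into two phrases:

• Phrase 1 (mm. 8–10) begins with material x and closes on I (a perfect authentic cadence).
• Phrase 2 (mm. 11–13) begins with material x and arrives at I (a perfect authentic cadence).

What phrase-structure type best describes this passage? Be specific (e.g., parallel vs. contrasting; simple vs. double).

Both phrases have the same opening (x) and the same cadence (perfect authentic cadence): the second is a restatement, not a consequent, so this is a repeated phrase rather than a period.

repeated phrase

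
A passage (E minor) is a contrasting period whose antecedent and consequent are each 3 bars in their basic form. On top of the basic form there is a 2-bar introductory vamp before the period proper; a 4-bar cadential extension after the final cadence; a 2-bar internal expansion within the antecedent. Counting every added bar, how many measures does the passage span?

Basic contrasting period: 3 + 3 = 6 bars.
6 (basic form) + 2 (introduction) + 4 (cadential extension) + 2 (internal expansion) = 14.

14 measures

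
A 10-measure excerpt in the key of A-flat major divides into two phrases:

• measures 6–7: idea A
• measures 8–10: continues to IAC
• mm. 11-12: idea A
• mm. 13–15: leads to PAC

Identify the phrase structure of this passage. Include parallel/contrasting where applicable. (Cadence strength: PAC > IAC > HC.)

Phrase 1 ends with an imperfect authentic cadence (weaker) and phrase 2 with a perfect authentic cadence (stronger): antecedent + consequent = a period.
The two phrases open with the same material (A / A), so the period is parallel.

parallel period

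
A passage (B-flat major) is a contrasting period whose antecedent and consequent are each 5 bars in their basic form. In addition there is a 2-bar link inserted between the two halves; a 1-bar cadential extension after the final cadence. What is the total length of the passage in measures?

13 measures

Basic contrasting period: 5 + 5 = 10 bars.
10 (basic form) + 2 (link) + 1 (cadential extension) = 13.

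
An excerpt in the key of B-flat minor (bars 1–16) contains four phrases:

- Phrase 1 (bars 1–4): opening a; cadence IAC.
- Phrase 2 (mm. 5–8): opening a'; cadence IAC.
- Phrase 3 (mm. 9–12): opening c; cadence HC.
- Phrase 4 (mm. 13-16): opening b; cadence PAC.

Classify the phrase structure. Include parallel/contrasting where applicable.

contrasting double period

Four phrases in two halves: the first half (mm. 1-8) ends with an imperfect authentic cadence, the second (mm. 9–16) with a perfect authentic cadence — a large antecedent–consequent pair, i.e. a double period.
Phrase 3 begins with different material from phrase 1, making it contrasting.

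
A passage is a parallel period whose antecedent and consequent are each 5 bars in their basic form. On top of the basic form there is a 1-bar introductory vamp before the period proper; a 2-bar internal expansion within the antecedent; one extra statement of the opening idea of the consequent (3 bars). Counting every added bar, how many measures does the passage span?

Basic parallel period: 5 + 5 = 10 bars.
10 (basic form) + 1 (introduction) + 2 (internal expansion) + 3 (extra statement) = 16.

16 measures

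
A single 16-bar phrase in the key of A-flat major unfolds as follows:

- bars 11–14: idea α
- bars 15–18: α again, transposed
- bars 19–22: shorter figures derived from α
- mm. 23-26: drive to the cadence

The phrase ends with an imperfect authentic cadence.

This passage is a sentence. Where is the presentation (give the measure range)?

The presentation of a sentence is the basic idea (mm. 11–14) plus its repetition (mm. 15–18); the presentation is therefore mm. 11–18.

measures 11–18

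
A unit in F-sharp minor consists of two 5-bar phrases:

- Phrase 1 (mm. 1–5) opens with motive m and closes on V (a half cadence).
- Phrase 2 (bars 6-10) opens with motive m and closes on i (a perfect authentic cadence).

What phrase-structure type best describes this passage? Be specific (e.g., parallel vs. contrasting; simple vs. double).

Phrase 1 ends with a half cadence (weaker) and phrase 2 with a perfect authentic cadence (stronger): antecedent + consequent = a period.
The two phrases open with the same material (m / m), so the period is parallel.

parallel period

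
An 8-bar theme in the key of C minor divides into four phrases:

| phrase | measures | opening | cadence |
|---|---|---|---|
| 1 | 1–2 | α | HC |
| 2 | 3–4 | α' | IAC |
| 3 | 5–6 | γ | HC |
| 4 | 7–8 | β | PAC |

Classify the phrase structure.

contrasting double period

Four phrases in two halves: the first half (mm. 1-4) ends with an imperfect authentic cadence, the second (mm. 5–8) with a perfect authentic cadence — a large antecedent–consequent pair, i.e. a double period.
Phrase 3 begins with different material from phrase 1, making it contrasting.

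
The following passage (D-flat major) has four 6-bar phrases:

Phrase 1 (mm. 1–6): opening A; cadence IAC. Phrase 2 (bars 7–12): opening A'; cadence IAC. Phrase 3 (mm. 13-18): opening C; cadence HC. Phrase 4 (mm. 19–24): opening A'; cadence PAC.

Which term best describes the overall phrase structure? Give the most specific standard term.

Four phrases in two halves: the first half (mm. 1-12) ends with an imperfect authentic cadence, the second (mm. 13–24) with a perfect authentic cadence — a large antecedent–consequent pair, i.e. a double period.
Phrase 3 begins with different material from phrase 1, making it contrasting.

contrasting double period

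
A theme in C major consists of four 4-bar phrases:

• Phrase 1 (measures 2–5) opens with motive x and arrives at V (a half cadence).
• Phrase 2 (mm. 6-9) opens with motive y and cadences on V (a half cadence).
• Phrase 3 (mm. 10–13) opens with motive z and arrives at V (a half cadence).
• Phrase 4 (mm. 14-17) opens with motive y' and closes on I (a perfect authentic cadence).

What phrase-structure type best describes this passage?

contrasting double period

Four phrases in two halves: the first half (mm. 2–9) ends with a half cadence, the second (measures 10–17) with a perfect authentic cadence — a large antecedent–consequent pair, i.e. a double period.
Phrase 3 begins with different material from phrase 1, making it contrasting.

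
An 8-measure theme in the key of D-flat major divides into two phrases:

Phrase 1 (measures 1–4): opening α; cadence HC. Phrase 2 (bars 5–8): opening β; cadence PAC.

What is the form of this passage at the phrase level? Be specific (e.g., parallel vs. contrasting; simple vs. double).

contrasting period

Phrase 1 ends with a half cadence (weaker) and phrase 2 with a perfect authentic cadence (stronger): antecedent + consequent = a period.
The two phrases open with different material (α / β), so the period is contrasting.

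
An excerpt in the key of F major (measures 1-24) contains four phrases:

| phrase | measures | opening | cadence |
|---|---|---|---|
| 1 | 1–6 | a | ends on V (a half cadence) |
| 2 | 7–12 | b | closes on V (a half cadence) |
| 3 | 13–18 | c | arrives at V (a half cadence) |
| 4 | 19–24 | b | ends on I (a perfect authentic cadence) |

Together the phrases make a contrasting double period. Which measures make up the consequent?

In a double period the first pair of phrases (ending half cadence) is the large antecedent and the second pair (ending perfect authentic cadence) is the large consequent; the consequent is measures 13–24.

measures 13–24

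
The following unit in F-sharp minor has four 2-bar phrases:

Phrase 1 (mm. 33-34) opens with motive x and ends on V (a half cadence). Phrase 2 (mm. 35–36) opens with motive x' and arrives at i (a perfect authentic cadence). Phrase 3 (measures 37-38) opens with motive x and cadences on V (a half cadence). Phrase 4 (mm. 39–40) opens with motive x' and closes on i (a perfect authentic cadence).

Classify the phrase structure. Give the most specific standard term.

The cadence pattern HC–PAC–HC–PAC is weak–strong twice, and phrases 3–4 restate phrases 1–2: a period heard twice, not a double period (which would end weakly at phrase 2).

repeated period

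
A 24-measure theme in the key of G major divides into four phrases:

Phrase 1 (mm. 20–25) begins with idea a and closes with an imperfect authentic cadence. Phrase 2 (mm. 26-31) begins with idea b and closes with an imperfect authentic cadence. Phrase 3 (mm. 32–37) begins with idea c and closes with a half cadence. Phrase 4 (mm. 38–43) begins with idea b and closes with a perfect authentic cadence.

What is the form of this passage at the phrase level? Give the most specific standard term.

Four phrases in two halves: the first half (mm. 20–31) ends with an imperfect authentic cadence, the second (bars 32-43) with a perfect authentic cadence — a large antecedent–consequent pair, i.e. a double period.
Phrase 3 begins with different material from phrase 1, making it contrasting.

contrasting double period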